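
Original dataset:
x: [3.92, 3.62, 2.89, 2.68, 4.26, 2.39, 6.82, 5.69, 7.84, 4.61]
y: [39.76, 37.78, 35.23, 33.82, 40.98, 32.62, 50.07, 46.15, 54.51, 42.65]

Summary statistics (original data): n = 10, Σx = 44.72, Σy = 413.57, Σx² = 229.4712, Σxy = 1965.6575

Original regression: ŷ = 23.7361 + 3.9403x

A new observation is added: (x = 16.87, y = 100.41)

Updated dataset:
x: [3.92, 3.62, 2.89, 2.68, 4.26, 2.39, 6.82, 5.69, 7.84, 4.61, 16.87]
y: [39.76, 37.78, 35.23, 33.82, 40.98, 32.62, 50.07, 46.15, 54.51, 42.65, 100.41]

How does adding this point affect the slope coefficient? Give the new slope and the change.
The slope changes from 3.9403 to 4.6197 (change of +0.6794, or +17.2%).

The new point has HIGH LEVERAGE: x = 16.87 is far from the original mean x̄ = 44.72/10 ≈ 4.47 (original range [2.39, 7.84]).

Step 1: Update the sums with the new point (n goes from 10 to 11)
Σx  = 44.72 + 16.87 = 61.59
Σy  = 413.57 + 100.41 = 513.98
Σx² = 229.4712 + 16.87² = 229.4712 + 284.5969 = 514.0681
Σxy = 1965.6575 + 16.87×100.41 = 1965.6575 + 1693.9167 = 3659.5742

Step 2: Recompute the slope with b₁ = (nΣxy − ΣxΣy) / (nΣx² − (Σx)²)
Numerator   = 11×3659.5742 − 61.59×513.98 = 40255.3162 − 31656.0282 = 8599.2880
Denominator = 11×514.0681 − 61.59² = 5654.7491 − 3793.3281 = 1861.4210
b₁(new) = 8599.2880 / 1861.4210 = 4.6197

(Same formula on the original sums: (10×1965.6575 − 44.72×413.57) / (10×229.4712 − 44.72²) = 1161.7246 / 294.8336 = 3.9403, matching the given fit.)

Step 3: Change in slope
Δβ₁ = 4.6197 − 3.9403 = +0.6794
Relative change = +0.6794 / 3.9403 × 100% = +17.2%
→ the slope increases when the point is added.

Because the point sits above the extension of the original line at a high-leverage x, it tilts the fit up.
In practice: investigate whether it comes from the same population as the rest of the sample.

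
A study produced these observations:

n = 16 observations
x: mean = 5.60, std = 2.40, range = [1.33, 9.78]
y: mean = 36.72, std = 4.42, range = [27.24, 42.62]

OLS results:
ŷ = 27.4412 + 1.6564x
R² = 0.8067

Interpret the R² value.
The model explains 80.67% of the variance in y (R² = 0.8067), leaving 19.33% unexplained; the fit is strong.

R² (coefficient of determination) measures the proportion of variance in y explained by the regression model.

Here R² = 0.8067:
- Explained: 80.67% of the variation in y
- Unexplained (residual): 100% − 80.67% = 19.33%
- Rule of thumb (below 0.3 weak; 0.3 to below 0.7 moderate; 0.7 and above strong) → strong

Note: R² says nothing about causation, and a high R² does not by itself mean the linear form is appropriate — check the residuals.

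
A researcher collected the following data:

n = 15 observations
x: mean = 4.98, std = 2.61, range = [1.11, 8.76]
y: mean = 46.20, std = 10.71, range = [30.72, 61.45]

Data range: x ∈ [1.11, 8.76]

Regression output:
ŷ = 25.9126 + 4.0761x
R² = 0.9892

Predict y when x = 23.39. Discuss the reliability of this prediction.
The equation gives ŷ = 121.2526; however x = 23.39 is 14.63 units above the observed range, so this extrapolated value should not be trusted.

Prediction calculation:
ŷ = 25.9126 + 4.0761 × 23.39
ŷ = 121.2526

Reliability:
- Data range: x ∈ [1.11, 8.76]
- Prediction point: x = 23.39 is 14.63 units above the observed range → this is EXTRAPOLATION, not interpolation

Why that matters here:
- There are no observations near this x to validate the fitted line there
- Real relationships often flatten, saturate, or turn nonlinear at extremes
- R² describes fit only over the sampled x values; it says nothing about behaviour beyond them

The R² = 0.9892 only validates the fit within [1.11, 8.76]; treat ŷ = 121.2526 with caution.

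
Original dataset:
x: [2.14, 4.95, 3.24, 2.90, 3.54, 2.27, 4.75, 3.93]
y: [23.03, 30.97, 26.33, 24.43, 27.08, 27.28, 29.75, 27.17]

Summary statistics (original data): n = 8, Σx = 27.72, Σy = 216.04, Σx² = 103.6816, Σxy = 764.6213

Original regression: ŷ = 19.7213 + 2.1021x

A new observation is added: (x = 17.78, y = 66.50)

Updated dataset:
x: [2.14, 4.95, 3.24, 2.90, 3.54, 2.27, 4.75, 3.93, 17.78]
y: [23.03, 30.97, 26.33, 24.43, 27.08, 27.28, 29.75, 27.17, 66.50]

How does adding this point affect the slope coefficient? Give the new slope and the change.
Adding the point moves β₁ from 2.1021 to 2.7326, i.e. it increases by 0.6305 (+30.0%).

The new point has HIGH LEVERAGE: x = 17.78 is far from the original mean x̄ = 27.72/8 ≈ 3.47 (original range [2.14, 4.95]).

Step 1: Update the sums with the new point (n goes from 8 to 9)
Σx  = 27.72 + 17.78 = 45.50
Σy  = 216.04 + 66.50 = 282.54
Σx² = 103.6816 + 17.78² = 103.6816 + 316.1284 = 419.8100
Σxy = 764.6213 + 17.78×66.50 = 764.6213 + 1182.3700 = 1946.9913

Step 2: Recompute the slope with b₁ = (nΣxy − ΣxΣy) / (nΣx² − (Σx)²)
Numerator   = 9×1946.9913 − 45.50×282.54 = 17522.9217 − 12855.5700 = 4667.3517
Denominator = 9×419.8100 − 45.50² = 3778.2900 − 2070.2500 = 1708.0400
b₁(new) = 4667.3517 / 1708.0400 = 2.7326

(Same formula on the original sums: (8×764.6213 − 27.72×216.04) / (8×103.6816 − 27.72²) = 128.3416 / 61.0544 = 2.1021, matching the given fit.)

Step 3: Change in slope
Δβ₁ = 2.7326 − 2.1021 = +0.6305
Relative change = +0.6305 / 2.1021 × 100% = +30.0%
→ the slope increases when the point is added.

A high-leverage point only changes the slope if it is off the original line; here y = 66.50 is above the original trend, so the slope increases.
In practice: investigate whether it comes from the same population as the rest of the sample; check such a point for data-entry or measurement error.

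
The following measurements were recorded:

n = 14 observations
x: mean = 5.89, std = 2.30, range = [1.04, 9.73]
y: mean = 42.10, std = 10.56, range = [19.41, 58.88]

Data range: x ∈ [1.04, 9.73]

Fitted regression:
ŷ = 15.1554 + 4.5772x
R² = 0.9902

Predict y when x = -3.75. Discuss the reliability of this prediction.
ŷ = -2.0091 (extrapolation — x = -3.75 lies outside [1.04, 9.73], so reliability is low).

Prediction calculation:
ŷ = 15.1554 + 4.5772 × (-3.75)
ŷ = -2.0091

Reliability:
- Data range: x ∈ [1.04, 9.73]
- Prediction point: x = -3.75 is 4.79 units below the observed range → this is EXTRAPOLATION, not interpolation

Why that matters here:
- The standard error of prediction grows with (x − x̄)², and x = -3.75 is far from x̄ = 5.89
- Real relationships often flatten, saturate, or turn nonlinear at extremes
- R² describes fit only over the sampled x values; it says nothing about behaviour beyond them

A defensible statement: 'if the linear trend continued to x = -3.75, y would be about -2.0091' — the premise is untested.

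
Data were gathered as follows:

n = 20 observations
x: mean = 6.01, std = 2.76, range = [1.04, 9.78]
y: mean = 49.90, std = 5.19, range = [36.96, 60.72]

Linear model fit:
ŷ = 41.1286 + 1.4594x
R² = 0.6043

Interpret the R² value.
About 60.43% of the variability in y is accounted for by the regression on x (R² = 0.6043) — a moderate linear fit.

R² = 1 − SS_res/SS_tot compares the residual scatter to the total scatter of y about its mean.

Here R² = 0.6043:
- Explained: 60.43% of the variation in y
- Unexplained (residual): 100% − 60.43% = 39.57%
- Rule of thumb (below 0.3 weak; 0.3 to below 0.7 moderate; 0.7 and above strong) → moderate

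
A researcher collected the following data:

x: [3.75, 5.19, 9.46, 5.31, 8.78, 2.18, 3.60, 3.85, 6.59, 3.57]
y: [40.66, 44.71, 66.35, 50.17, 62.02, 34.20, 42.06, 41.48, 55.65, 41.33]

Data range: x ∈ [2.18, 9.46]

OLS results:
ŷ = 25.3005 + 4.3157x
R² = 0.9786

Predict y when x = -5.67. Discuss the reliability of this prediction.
The equation gives ŷ = 0.8305; however x = -5.67 is 7.85 units below the observed range, so this extrapolated value should not be trusted.

Prediction calculation:
ŷ = 25.3005 + 4.3157 × (-5.67)
ŷ = 0.8305

Reliability:
- Data range: x ∈ [2.18, 9.46]
- Prediction point: x = -5.67 is 7.85 units below the observed range → this is EXTRAPOLATION, not interpolation

Why that matters here:
- The linear relationship may not hold outside the observed range
- The standard error of prediction grows with (x − x̄)², and x = -5.67 is far from x̄ = 5.23

The R² = 0.9786 only validates the fit within [2.18, 9.46]; treat ŷ = 0.8305 with caution.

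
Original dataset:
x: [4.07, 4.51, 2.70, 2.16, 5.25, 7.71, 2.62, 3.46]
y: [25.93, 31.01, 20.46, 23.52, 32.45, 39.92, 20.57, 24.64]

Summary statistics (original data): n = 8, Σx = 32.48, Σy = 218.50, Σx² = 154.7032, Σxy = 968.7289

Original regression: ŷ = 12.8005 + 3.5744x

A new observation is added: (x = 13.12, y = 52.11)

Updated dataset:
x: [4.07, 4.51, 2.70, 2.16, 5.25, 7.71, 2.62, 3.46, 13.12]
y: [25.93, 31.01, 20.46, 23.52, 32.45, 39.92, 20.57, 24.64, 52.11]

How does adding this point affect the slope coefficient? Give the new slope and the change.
The slope changes from 3.5744 to 2.9366 (change of -0.6378, or -17.8%).

The new point has HIGH LEVERAGE: x = 13.12 is far from the original mean x̄ = 32.48/8 ≈ 4.06 (original range [2.16, 7.71]).

Step 1: Update the sums with the new point (n goes from 8 to 9)
Σx  = 32.48 + 13.12 = 45.60
Σy  = 218.50 + 52.11 = 270.61
Σx² = 154.7032 + 13.12² = 154.7032 + 172.1344 = 326.8376
Σxy = 968.7289 + 13.12×52.11 = 968.7289 + 683.6832 = 1652.4121

Step 2: Recompute the slope with b₁ = (nΣxy − ΣxΣy) / (nΣx² − (Σx)²)
Numerator   = 9×1652.4121 − 45.60×270.61 = 14871.7089 − 12339.8160 = 2531.8929
Denominator = 9×326.8376 − 45.60² = 2941.5384 − 2079.3600 = 862.1784
b₁(new) = 2531.8929 / 862.1784 = 2.9366

(Same formula on the original sums: (8×968.7289 − 32.48×218.50) / (8×154.7032 − 32.48²) = 652.9512 / 182.6752 = 3.5744, matching the given fit.)

Step 3: Change in slope
Δβ₁ = 2.9366 − 3.5744 = -0.6378
Relative change = -0.6378 / 3.5744 × 100% = -17.8%
→ the slope decreases when the point is added.

Because the point sits below the extension of the original line at a high-leverage x, it tilts the fit down.
In practice: check such a point for data-entry or measurement error; investigate whether it comes from the same population as the rest of the sample.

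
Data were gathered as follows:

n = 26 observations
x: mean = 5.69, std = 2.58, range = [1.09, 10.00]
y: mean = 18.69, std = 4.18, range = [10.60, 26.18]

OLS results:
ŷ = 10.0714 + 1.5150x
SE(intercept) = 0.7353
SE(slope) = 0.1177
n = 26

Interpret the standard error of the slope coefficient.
SE(slope) = 0.1177 measures the uncertainty in the estimated slope. The coefficient is estimated precisely (SE/|β̂₁| = 7.8%).

What SE measures:
- The standard error quantifies the sampling variability of the coefficient estimate
- It is the estimated standard deviation of β̂₁ across hypothetical repeated samples of the same size
- Smaller SE → more precise estimate

Relative precision:
- SE / |β̂₁| = 0.1177 / 1.5150 = 7.8%
- Rule of thumb (under 20%: precise; 20% to under 50%: moderately precise; 50% or more: imprecise) → precise

Link to interval estimation: a confidence interval for β₁ is β̂₁ ± t* × 0.1177, so SE sets the half-width per unit of t*.

What drives SE(β̂₁): more residual scatter → larger SE.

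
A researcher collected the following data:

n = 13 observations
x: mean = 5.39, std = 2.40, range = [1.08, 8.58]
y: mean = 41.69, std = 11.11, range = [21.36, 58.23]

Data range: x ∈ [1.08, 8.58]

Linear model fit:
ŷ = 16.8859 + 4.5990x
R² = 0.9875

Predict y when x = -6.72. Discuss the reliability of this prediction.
The equation gives ŷ = -14.0194; however x = -6.72 is 7.80 units below the observed range, so this extrapolated value should not be trusted.

Prediction calculation:
ŷ = 16.8859 + 4.5990 × (-6.72)
ŷ = -14.0194

Reliability:
- Data range: x ∈ [1.08, 8.58]
- Prediction point: x = -6.72 is 7.80 units below the observed range → this is EXTRAPOLATION, not interpolation

Why that matters here:
- R² describes fit only over the sampled x values; it says nothing about behaviour beyond them
- Real relationships often flatten, saturate, or turn nonlinear at extremes

A defensible statement: 'if the linear trend continued to x = -6.72, y would be about -14.0194' — the premise is untested.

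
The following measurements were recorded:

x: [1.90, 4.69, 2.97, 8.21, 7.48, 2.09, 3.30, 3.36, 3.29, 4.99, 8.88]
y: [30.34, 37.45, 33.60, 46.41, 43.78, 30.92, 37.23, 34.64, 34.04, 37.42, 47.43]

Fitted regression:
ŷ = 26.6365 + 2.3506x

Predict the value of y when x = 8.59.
ŷ = 46.8282

To predict y for x = 8.59, substitute into the regression equation:

ŷ = 26.6365 + 2.3506 × 8.59
ŷ = 26.6365 + 20.1917
ŷ = 46.8282

This is the fitted mean response at that x — an individual observation would come with a wider prediction interval.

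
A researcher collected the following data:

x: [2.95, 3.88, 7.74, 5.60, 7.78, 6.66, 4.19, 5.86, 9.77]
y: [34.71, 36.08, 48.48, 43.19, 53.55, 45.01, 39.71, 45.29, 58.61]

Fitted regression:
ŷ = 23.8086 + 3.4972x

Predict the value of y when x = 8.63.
ŷ = 53.9894

To predict y for x = 8.63, substitute into the regression equation:

ŷ = 23.8086 + 3.4972 × 8.63
ŷ = 23.8086 + 30.1808
ŷ = 53.9894

This is the fitted mean response at that x — an individual observation would come with a wider prediction interval.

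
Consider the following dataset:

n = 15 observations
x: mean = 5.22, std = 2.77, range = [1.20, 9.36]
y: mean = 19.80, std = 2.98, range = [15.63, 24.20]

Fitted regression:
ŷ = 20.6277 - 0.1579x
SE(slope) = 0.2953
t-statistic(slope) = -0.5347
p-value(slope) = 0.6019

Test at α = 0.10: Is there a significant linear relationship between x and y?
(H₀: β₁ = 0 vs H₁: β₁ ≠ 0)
Fail to reject H₀: p-value = 0.6019 ≥ α = 0.10. The linear relationship is not significant at the 10% level.

Hypothesis test for the slope coefficient:

H₀: β₁ = 0 (no linear relationship)
H₁: β₁ ≠ 0 (linear relationship exists)

Test statistic: t = β̂₁ / SE(β̂₁) = -0.1579 / 0.2953 = -0.5347

p = 0.6019: how often a slope estimate this far from 0 (in SE units) would arise by chance if β₁ were truly 0.

Decision rule: reject H₀ if p-value < α.
p-value = 0.6019 ≥ α = 0.10 → fail to reject H₀.

There is not sufficient evidence at the 10% significance level to conclude that a linear relationship exists between x and y.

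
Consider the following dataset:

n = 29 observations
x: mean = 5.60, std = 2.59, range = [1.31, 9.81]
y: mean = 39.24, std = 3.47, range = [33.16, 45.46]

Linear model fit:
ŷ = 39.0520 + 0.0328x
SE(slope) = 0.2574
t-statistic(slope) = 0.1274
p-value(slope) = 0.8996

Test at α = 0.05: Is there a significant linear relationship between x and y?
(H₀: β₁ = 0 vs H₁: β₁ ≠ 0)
p-value = 0.8996 ≥ α = 0.05, so we fail to reject H₀. The relationship is not significant.

Hypothesis test for the slope coefficient:

H₀: β₁ = 0 (no linear relationship)
H₁: β₁ ≠ 0 (linear relationship exists)

Test statistic: t = β̂₁ / SE(β̂₁) = 0.0328 / 0.2574 = 0.1274

p = 0.8996: how often a slope estimate this far from 0 (in SE units) would arise by chance if β₁ were truly 0.

Decision rule: reject H₀ if p-value < α.
p-value = 0.8996 ≥ α = 0.05 → fail to reject H₀.

There is not sufficient evidence at the 5% significance level to conclude that a linear relationship exists between x and y.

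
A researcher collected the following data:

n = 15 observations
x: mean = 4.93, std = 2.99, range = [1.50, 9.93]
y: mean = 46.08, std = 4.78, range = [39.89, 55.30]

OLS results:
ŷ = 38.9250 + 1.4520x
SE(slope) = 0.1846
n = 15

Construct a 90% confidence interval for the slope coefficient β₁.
The 90% CI for β₁ is (1.1251, 1.7789)

Confidence interval for the slope:

The 90% CI for β₁ is: β̂₁ ± t*(α/2, n-2) × SE(β̂₁)

Step 1: Find critical t-value
- Confidence level = 0.9
- Degrees of freedom = n - 2 = 15 - 2 = 13
- t*(α/2, 13) = 1.7709

Step 2: Calculate margin of error
Margin = 1.7709 × 0.1846 = 0.3269

Step 3: Construct interval
CI = 1.4520 ± 0.3269
CI = (1.1251, 1.7789)

Interpretation: We are 90% confident that the true slope β₁ lies between 1.1251 and 1.7789.
Both endpoints are positive, so the data support a genuinely positive slope at this confidence level.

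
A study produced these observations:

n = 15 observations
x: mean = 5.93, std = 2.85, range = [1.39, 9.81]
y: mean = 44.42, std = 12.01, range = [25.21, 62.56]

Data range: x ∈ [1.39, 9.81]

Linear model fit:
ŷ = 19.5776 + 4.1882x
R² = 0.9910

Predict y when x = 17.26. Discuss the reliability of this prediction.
ŷ = 91.8659 (extrapolation — x = 17.26 lies outside [1.39, 9.81], so reliability is low).

Prediction calculation:
ŷ = 19.5776 + 4.1882 × 17.26
ŷ = 91.8659

Reliability:
- Data range: x ∈ [1.39, 9.81]
- Prediction point: x = 17.26 is 7.45 units above the observed range → this is EXTRAPOLATION, not interpolation

Why that matters here:
- The linear relationship may not hold outside the observed range
- There are no observations near this x to validate the fitted line there

Report the number if required, but flag clearly that it is an extrapolation.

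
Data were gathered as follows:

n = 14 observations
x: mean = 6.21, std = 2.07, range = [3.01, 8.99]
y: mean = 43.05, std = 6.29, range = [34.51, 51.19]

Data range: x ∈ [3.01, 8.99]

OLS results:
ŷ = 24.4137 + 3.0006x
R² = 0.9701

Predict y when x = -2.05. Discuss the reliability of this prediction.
The equation gives ŷ = 18.2625; however x = -2.05 is 5.06 units below the observed range, so this extrapolated value should not be trusted.

Prediction calculation:
ŷ = 24.4137 + 3.0006 × (-2.05)
ŷ = 18.2625

Reliability:
- Data range: x ∈ [3.01, 8.99]
- Prediction point: x = -2.05 is 5.06 units below the observed range → this is EXTRAPOLATION, not interpolation

Why that matters here:
- The linear relationship may not hold outside the observed range
- The standard error of prediction grows with (x − x̄)², and x = -2.05 is far from x̄ = 6.21
- There are no observations near this x to validate the fitted line there

The R² = 0.9701 only validates the fit within [3.01, 8.99]; treat ŷ = 18.2625 with caution.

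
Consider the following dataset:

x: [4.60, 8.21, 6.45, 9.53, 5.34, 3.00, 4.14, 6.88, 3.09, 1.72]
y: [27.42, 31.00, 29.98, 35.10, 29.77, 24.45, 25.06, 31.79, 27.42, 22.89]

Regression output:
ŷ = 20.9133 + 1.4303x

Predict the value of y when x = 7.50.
ŷ = 31.6406

x = 7.50 lies inside the observed range [1.72, 9.53], so the fitted equation applies directly:

ŷ = 20.9133 + 1.4303 × 7.50
ŷ = 20.9133 + 10.7273
ŷ = 31.6406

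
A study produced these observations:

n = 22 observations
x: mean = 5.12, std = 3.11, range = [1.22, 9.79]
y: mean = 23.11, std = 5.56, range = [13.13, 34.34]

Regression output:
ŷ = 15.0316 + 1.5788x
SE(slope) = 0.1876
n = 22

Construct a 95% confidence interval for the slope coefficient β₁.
The 95% CI for β₁ is (1.1875, 1.9701)

Confidence interval for the slope:

The 95% CI for β₁ is: β̂₁ ± t*(α/2, n-2) × SE(β̂₁)

Step 1: Find critical t-value
- Confidence level = 0.95
- Degrees of freedom = n - 2 = 22 - 2 = 20
- t*(α/2, 20) = 2.0860

Step 2: Calculate margin of error
Margin = 2.0860 × 0.1876 = 0.3913

Step 3: Construct interval
CI = 1.5788 ± 0.3913
CI = (1.1875, 1.9701)

Interpretation: intervals built this way capture the true β₁ in 95% of repeated samples; here the plausible range for the per-unit effect of x on y is 1.1875 to 1.9701.
The interval does not include 0, suggesting a significant linear relationship.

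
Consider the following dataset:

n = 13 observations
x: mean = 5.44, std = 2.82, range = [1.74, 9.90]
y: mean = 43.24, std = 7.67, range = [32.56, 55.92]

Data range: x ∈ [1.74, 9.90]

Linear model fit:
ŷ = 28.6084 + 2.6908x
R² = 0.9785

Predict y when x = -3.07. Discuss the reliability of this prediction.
ŷ = 20.3476 (extrapolation — x = -3.07 lies outside [1.74, 9.90], so reliability is low).

Prediction calculation:
ŷ = 28.6084 + 2.6908 × (-3.07)
ŷ = 20.3476

Reliability:
- Data range: x ∈ [1.74, 9.90]
- Prediction point: x = -3.07 is 4.81 units below the observed range → this is EXTRAPOLATION, not interpolation

Why that matters here:
- Real relationships often flatten, saturate, or turn nonlinear at extremes
- R² describes fit only over the sampled x values; it says nothing about behaviour beyond them

A defensible statement: 'if the linear trend continued to x = -3.07, y would be about 20.3476' — the premise is untested.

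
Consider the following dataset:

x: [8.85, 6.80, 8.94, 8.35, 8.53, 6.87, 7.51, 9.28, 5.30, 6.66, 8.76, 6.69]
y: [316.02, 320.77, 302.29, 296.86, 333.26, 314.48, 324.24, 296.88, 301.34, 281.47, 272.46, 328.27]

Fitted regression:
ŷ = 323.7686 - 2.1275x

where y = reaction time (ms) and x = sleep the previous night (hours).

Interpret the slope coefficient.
An increase of one hour in sleep is associated with a 2.1275 ms decrease in predicted reaction time.

β₁ = -2.1275 is the change in predicted reaction time (ms) per additional hour of sleep.

Interpretation:
- Sleep up by 1 hour → predicted reaction time decreases by 2.1275 ms
- This is a linear approximation: the same per-unit change is assumed across the whole observed x range
- The sign (−) gives the direction; the magnitude 2.1275 gives the size of the effect per hour

(β₀ = 323.7686 is the fitted value at x = 0 and is not part of the slope interpretation.)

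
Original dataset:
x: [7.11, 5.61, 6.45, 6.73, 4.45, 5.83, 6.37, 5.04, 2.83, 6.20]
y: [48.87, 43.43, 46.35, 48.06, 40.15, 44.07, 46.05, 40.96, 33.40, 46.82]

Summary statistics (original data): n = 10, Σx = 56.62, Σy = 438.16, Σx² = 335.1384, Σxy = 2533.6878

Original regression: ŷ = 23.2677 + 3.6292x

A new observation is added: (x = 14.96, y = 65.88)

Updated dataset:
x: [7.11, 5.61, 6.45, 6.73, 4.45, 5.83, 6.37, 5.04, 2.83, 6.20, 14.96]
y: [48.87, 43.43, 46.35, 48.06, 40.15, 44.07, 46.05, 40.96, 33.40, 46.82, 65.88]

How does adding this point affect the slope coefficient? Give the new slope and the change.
The slope changes from 3.6292 to 2.5693 (change of -1.0599, or -29.2%).

The new point has HIGH LEVERAGE: x = 14.96 is far from the original mean x̄ = 56.62/10 ≈ 5.66 (original range [2.83, 7.11]).

Step 1: Update the sums with the new point (n goes from 10 to 11)
Σx  = 56.62 + 14.96 = 71.58
Σy  = 438.16 + 65.88 = 504.04
Σx² = 335.1384 + 14.96² = 335.1384 + 223.8016 = 558.9400
Σxy = 2533.6878 + 14.96×65.88 = 2533.6878 + 985.5648 = 3519.2526

Step 2: Recompute the slope with b₁ = (nΣxy − ΣxΣy) / (nΣx² − (Σx)²)
Numerator   = 11×3519.2526 − 71.58×504.04 = 38711.7786 − 36079.1832 = 2632.5954
Denominator = 11×558.9400 − 71.58² = 6148.3400 − 5123.6964 = 1024.6436
b₁(new) = 2632.5954 / 1024.6436 = 2.5693

(Same formula on the original sums: (10×2533.6878 − 56.62×438.16) / (10×335.1384 − 56.62²) = 528.2588 / 145.5596 = 3.6292, matching the given fit.)

Step 3: Change in slope
Δβ₁ = 2.5693 − 3.6292 = -1.0599
Relative change = -1.0599 / 3.6292 × 100% = -29.2%
→ the slope decreases when the point is added.

A high-leverage point only changes the slope if it is off the original line; here y = 65.88 is below the original trend, so the slope decreases.
In practice: refit with and without it and report both if conclusions differ; investigate whether it comes from the same population as the rest of the sample.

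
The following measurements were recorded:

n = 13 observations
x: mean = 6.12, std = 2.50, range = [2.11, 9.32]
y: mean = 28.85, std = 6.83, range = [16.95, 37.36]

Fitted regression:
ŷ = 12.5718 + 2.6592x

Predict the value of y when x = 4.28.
ŷ = 23.9532

To predict y for x = 4.28, substitute into the regression equation:

ŷ = 12.5718 + 2.6592 × 4.28
ŷ = 12.5718 + 11.3814
ŷ = 23.9532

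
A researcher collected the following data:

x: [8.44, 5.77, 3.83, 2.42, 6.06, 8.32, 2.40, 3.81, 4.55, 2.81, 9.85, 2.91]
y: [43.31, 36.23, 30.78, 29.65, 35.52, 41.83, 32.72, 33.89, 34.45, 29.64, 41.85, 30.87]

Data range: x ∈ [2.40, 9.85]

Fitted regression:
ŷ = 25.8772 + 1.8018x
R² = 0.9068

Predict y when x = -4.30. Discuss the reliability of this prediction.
ŷ = 18.1295, but this is extrapolation (below the data range [2.40, 9.85]) and may be unreliable.

Prediction calculation:
ŷ = 25.8772 + 1.8018 × (-4.30)
ŷ = 18.1295

Reliability:
- Data range: x ∈ [2.40, 9.85]
- Prediction point: x = -4.30 is 6.70 units below the observed range → this is EXTRAPOLATION, not interpolation

Why that matters here:
- There are no observations near this x to validate the fitted line there
- R² describes fit only over the sampled x values; it says nothing about behaviour beyond them

Report the number if required, but flag clearly that it is an extrapolation.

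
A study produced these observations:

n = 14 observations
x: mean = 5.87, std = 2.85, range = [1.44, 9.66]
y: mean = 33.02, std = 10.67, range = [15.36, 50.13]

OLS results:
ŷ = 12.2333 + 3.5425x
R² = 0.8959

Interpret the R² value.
About 89.59% of the variability in y is accounted for by the regression on x (R² = 0.8959) — a strong linear fit.

R² (coefficient of determination) measures the proportion of variance in y explained by the regression model.

Here R² = 0.8959:
- Explained: 89.59% of the variation in y
- Unexplained (residual): 100% − 89.59% = 10.41%
- Rule of thumb (below 0.3 weak; 0.3 to below 0.7 moderate; 0.7 and above strong) → strong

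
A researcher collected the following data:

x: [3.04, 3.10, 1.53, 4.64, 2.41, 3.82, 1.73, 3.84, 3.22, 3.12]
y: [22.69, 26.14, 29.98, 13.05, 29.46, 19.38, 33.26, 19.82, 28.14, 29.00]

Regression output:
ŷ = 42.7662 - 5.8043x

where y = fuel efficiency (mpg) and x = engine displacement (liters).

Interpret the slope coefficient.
On average, fuel efficiency is about 5.8043 mpg lower for every extra liter of engine displacement.

The slope β₁ = -5.8043 gives the rate at which the fitted fuel efficiency changes with engine displacement.

Interpretation:
- Engine displacement up by 1 liter → predicted fuel efficiency decreases by 5.8043 mpg
- This is a linear approximation: the same per-unit change is assumed across the whole observed x range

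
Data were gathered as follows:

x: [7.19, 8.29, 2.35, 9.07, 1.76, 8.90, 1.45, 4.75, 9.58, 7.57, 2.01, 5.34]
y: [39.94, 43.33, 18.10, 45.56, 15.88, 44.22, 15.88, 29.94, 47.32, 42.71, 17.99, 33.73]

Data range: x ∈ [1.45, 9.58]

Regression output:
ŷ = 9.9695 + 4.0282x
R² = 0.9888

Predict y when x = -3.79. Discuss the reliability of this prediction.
The equation gives ŷ = -5.2974; however x = -3.79 is 5.24 units below the observed range, so this extrapolated value should not be trusted.

Prediction calculation:
ŷ = 9.9695 + 4.0282 × (-3.79)
ŷ = -5.2974

Reliability:
- Data range: x ∈ [1.45, 9.58]
- Prediction point: x = -3.79 is 5.24 units below the observed range → this is EXTRAPOLATION, not interpolation

Why that matters here:
- The standard error of prediction grows with (x − x̄)², and x = -3.79 is far from x̄ = 5.69
- There are no observations near this x to validate the fitted line there

Report the number if required, but flag clearly that it is an extrapolation.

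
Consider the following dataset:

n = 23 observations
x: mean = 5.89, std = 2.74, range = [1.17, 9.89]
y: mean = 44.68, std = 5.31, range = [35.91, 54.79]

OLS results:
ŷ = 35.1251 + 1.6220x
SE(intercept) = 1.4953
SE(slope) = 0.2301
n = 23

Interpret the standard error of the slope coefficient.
SE(slope) = 0.2301 measures the uncertainty in the estimated slope. The coefficient is estimated precisely (SE/|β̂₁| = 14.2%).

What SE measures:
- The standard error quantifies the sampling variability of the coefficient estimate
- It is the estimated standard deviation of β̂₁ across hypothetical repeated samples of the same size
- Smaller SE → more precise estimate

Relative precision:
- SE / |β̂₁| = 0.2301 / 1.6220 = 14.2%
- Rule of thumb (under 20%: precise; 20% to under 50%: moderately precise; 50% or more: imprecise) → precise

Rough 95% range (±2 SE): 1.6220 ± 0.4602 → (1.1618, 2.0822).

What drives SE(β̂₁): more residual scatter → larger SE.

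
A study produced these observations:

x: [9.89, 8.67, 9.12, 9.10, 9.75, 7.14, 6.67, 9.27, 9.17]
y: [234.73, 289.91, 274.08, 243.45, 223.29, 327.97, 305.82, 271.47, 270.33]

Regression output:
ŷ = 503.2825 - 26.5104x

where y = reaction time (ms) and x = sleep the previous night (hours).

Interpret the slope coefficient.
For each additional hour of sleep, predicted reaction time decreases by approximately 26.5104 ms.

β₁ = -26.5104 is the change in predicted reaction time (ms) per additional hour of sleep.

Interpretation:
- Sleep up by 1 hour → predicted reaction time decreases by 26.5104 ms
- This is a linear approximation: the same per-unit change is assumed across the whole observed x range
- The slope describes association in these data, not necessarily a causal effect

(β₀ = 503.2825 is the fitted value at x = 0 and is not part of the slope interpretation.)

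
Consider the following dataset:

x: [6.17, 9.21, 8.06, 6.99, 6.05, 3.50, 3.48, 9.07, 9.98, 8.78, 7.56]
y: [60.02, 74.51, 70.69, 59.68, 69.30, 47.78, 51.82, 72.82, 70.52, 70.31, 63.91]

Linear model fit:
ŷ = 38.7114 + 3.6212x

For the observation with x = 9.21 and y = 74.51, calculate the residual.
Residual = 2.4473

The residual is the difference between the actual value and the predicted value:

Residual = y - ŷ

Step 1: Calculate predicted value
ŷ = 38.7114 + 3.6212 × 9.21
ŷ = 72.0627

Step 2: Calculate residual
Residual = 74.51 - 72.0627
Residual = 2.4473

Sign check: y > ŷ, so the point is above the line and the fit underestimates here.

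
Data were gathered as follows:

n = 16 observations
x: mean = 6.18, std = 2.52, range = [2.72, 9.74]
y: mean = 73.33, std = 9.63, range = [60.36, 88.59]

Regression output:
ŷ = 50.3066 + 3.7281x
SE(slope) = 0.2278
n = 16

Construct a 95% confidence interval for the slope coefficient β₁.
The 95% CI for β₁ is (3.2395, 4.2167)

Confidence interval for the slope:

The 95% CI for β₁ is: β̂₁ ± t*(α/2, n-2) × SE(β̂₁)

Step 1: Find critical t-value
- Confidence level = 0.95
- Degrees of freedom = n - 2 = 16 - 2 = 14
- t*(α/2, 14) = 2.1448

Step 2: Calculate margin of error
Margin = 2.1448 × 0.2278 = 0.4886

Step 3: Construct interval
CI = 3.7281 ± 0.4886
CI = (3.2395, 4.2167)

Interpretation: intervals built this way capture the true β₁ in 95% of repeated samples; here the plausible range for the per-unit effect of x on y is 3.2395 to 4.2167.
The interval does not include 0, suggesting a significant linear relationship.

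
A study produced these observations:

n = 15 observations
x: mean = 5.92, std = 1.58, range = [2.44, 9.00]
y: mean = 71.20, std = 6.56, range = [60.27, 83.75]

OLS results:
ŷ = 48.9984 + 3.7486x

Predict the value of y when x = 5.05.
ŷ = 67.9288

Plug x = 5.05 into the fitted line:

ŷ = 48.9984 + 3.7486 × 5.05
ŷ = 48.9984 + 18.9304
ŷ = 67.9288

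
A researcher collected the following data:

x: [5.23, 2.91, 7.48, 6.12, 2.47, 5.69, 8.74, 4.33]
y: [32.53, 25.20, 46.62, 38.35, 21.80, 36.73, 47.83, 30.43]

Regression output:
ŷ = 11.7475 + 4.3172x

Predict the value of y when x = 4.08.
ŷ = 29.3617

To predict y for x = 4.08, substitute into the regression equation:

ŷ = 11.7475 + 4.3172 × 4.08
ŷ = 11.7475 + 17.6142
ŷ = 29.3617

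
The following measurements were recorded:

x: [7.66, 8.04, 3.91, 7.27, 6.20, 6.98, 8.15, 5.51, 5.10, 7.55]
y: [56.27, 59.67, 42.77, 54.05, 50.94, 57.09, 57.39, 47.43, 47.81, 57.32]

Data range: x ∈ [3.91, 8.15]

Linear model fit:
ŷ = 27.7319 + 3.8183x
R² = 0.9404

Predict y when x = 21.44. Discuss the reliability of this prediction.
ŷ = 109.5963, but this is extrapolation (above the data range [3.91, 8.15]) and may be unreliable.

Prediction calculation:
ŷ = 27.7319 + 3.8183 × 21.44
ŷ = 109.5963

Reliability:
- Data range: x ∈ [3.91, 8.15]
- Prediction point: x = 21.44 is 13.29 units above the observed range → this is EXTRAPOLATION, not interpolation

Why that matters here:
- Real relationships often flatten, saturate, or turn nonlinear at extremes
- The standard error of prediction grows with (x − x̄)², and x = 21.44 is far from x̄ = 6.64
- R² describes fit only over the sampled x values; it says nothing about behaviour beyond them

The R² = 0.9404 only validates the fit within [3.91, 8.15]; treat ŷ = 109.5963 with caution.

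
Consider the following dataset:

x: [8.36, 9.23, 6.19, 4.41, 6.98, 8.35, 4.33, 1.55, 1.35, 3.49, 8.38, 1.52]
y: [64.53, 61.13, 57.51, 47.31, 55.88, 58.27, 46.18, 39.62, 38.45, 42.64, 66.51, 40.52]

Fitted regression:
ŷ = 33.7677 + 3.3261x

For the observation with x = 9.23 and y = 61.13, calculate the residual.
Residual = -3.3376

The residual is the difference between the actual value and the predicted value:

Residual = y - ŷ

Step 1: Calculate predicted value
ŷ = 33.7677 + 3.3261 × 9.23
ŷ = 64.4676

Step 2: Calculate residual
Residual = 61.13 - 64.4676
Residual = -3.3376

Sign check: y < ŷ, so the point is below the line and the fit overestimates here.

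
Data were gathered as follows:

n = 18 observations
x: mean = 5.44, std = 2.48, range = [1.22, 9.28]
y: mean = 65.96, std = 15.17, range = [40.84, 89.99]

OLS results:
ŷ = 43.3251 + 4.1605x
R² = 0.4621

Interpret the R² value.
The model explains 46.21% of the variance in y (R² = 0.4621), leaving 53.79% unexplained; the fit is moderate.

The coefficient of determination R² is the fraction of the total variation in y that the fitted line accounts for.

Here R² = 0.4621:
- Explained: 46.21% of the variation in y
- Unexplained (residual): 100% − 46.21% = 53.79%
- Rule of thumb (below 0.3 weak; 0.3 to below 0.7 moderate; 0.7 and above strong) → moderate

Calculation: R² = 1 − (SS_res / SS_tot), where SS_res is the sum of squared residuals and SS_tot the total sum of squares.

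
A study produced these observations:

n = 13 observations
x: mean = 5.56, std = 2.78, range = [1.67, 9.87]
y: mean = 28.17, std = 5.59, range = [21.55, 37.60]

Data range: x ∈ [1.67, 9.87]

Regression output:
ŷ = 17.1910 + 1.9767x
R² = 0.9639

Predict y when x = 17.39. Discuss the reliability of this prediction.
ŷ = 51.5658 (extrapolation — x = 17.39 lies outside [1.67, 9.87], so reliability is low).

Prediction calculation:
ŷ = 17.1910 + 1.9767 × 17.39
ŷ = 51.5658

Reliability:
- Data range: x ∈ [1.67, 9.87]
- Prediction point: x = 17.39 is 7.52 units above the observed range → this is EXTRAPOLATION, not interpolation

Why that matters here:
- R² describes fit only over the sampled x values; it says nothing about behaviour beyond them
- Real relationships often flatten, saturate, or turn nonlinear at extremes
- The standard error of prediction grows with (x − x̄)², and x = 17.39 is far from x̄ = 5.56

The R² = 0.9639 only validates the fit within [1.67, 9.87]; treat ŷ = 51.5658 with caution.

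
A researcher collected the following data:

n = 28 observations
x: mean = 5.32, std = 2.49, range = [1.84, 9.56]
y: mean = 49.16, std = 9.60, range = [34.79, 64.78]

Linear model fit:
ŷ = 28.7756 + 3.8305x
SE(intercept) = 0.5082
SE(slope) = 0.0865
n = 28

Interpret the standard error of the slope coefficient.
The slope 3.8305 is pinned down to within about ±0.0865 (one SE) by these data — relative uncertainty 2.3%, i.e. precise.

What SE measures:
- The standard error quantifies the sampling variability of the coefficient estimate
- It is the estimated standard deviation of β̂₁ across hypothetical repeated samples of the same size
- Smaller SE → more precise estimate

Relative precision:
- SE / |β̂₁| = 0.0865 / 3.8305 = 2.3%
- Rule of thumb (under 20%: precise; 20% to under 50%: moderately precise; 50% or more: imprecise) → precise

Link to interval estimation: a confidence interval for β₁ is β̂₁ ± t* × 0.0865, so SE sets the half-width per unit of t*.

What drives SE(β̂₁): more residual scatter → larger SE; wider spread of x values → smaller SE; larger n (here n = 28) → smaller SE.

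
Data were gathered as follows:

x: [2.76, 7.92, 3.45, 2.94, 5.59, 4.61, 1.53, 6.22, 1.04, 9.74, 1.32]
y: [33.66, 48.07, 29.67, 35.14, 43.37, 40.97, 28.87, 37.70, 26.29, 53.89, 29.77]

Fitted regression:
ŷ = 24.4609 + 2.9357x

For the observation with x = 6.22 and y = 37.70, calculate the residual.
Residual = -5.0210

The residual is the difference between the actual value and the predicted value:

Residual = y - ŷ

Step 1: Calculate predicted value
ŷ = 24.4609 + 2.9357 × 6.22
ŷ = 42.7210

Step 2: Calculate residual
Residual = 37.70 - 42.7210
Residual = -5.0210

The residual is negative, so the observed y = 37.70 sits below the regression line (the line overestimates it by 5.0210).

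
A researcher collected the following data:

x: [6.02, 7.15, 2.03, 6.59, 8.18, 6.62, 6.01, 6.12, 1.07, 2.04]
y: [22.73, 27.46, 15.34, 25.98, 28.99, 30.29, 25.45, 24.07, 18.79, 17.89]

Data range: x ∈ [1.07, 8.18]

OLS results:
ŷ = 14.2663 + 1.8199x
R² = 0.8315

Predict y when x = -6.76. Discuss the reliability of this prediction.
ŷ = 1.9638, but this is extrapolation (below the data range [1.07, 8.18]) and may be unreliable.

Prediction calculation:
ŷ = 14.2663 + 1.8199 × (-6.76)
ŷ = 1.9638

Reliability:
- Data range: x ∈ [1.07, 8.18]
- Prediction point: x = -6.76 is 7.83 units below the observed range → this is EXTRAPOLATION, not interpolation

Why that matters here:
- R² describes fit only over the sampled x values; it says nothing about behaviour beyond them
- The linear relationship may not hold outside the observed range

The R² = 0.8315 only validates the fit within [1.07, 8.18]; treat ŷ = 1.9638 with caution.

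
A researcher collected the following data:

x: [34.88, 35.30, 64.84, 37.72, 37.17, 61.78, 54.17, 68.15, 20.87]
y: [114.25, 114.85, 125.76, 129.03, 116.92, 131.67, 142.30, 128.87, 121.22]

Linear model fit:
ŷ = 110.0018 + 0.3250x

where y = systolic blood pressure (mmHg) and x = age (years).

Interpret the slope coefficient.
On average, blood pressure is about 0.3250 mmHg higher for every extra year of age.

The slope coefficient β₁ = 0.3250 represents the marginal effect of age on blood pressure.

Interpretation:
- Age up by 1 year → predicted blood pressure increases by 0.3250 mmHg
- This is a linear approximation: the same per-unit change is assumed across the whole observed x range
- The sign (+) gives the direction; the magnitude 0.3250 gives the size of the effect per year

(β₀ = 110.0018 is the fitted value at x = 0 and is not part of the slope interpretation.)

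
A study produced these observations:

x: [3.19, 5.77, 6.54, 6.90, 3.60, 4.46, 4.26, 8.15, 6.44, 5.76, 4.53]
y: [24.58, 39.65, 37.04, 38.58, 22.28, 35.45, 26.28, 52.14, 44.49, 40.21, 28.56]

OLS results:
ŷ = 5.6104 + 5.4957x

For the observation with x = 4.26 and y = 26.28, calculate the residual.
Residual = -2.7421

The residual is the difference between the actual value and the predicted value:

Residual = y - ŷ

Step 1: Calculate predicted value
ŷ = 5.6104 + 5.4957 × 4.26
ŷ = 29.0221

Step 2: Calculate residual
Residual = 26.28 - 29.0221
Residual = -2.7421

Interpretation: the model overestimates the actual value by 2.7421 at this point (negative residual → observation lies below the fitted line).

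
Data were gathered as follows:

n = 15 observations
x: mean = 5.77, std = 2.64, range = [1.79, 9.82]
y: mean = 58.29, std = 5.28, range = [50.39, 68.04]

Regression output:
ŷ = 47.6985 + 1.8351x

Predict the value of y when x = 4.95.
ŷ = 56.7822

Plug x = 4.95 into the fitted line:

ŷ = 47.6985 + 1.8351 × 4.95
ŷ = 47.6985 + 9.0837
ŷ = 56.7822

This is the fitted mean response at that x — an individual observation would come with a wider prediction interval.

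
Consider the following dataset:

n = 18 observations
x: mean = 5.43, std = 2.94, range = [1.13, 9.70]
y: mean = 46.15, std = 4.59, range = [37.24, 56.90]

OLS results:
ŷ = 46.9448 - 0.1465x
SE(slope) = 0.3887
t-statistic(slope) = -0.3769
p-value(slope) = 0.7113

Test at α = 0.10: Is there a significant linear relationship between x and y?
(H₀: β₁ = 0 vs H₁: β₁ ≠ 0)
Since p-value = 0.7113 ≥ α = 0.10, fail to reject H₀ — the slope is not significantly different from 0.

Hypothesis test for the slope coefficient:

H₀: β₁ = 0 (no linear relationship)
H₁: β₁ ≠ 0 (linear relationship exists)

Test statistic: t = β̂₁ / SE(β̂₁) = -0.1465 / 0.3887 = -0.3769

p = 0.7113: how often a slope estimate this far from 0 (in SE units) would arise by chance if β₁ were truly 0.

Decision rule: reject H₀ if p-value < α.
p-value = 0.7113 ≥ α = 0.10 → fail to reject H₀.

At α = 0.10 the data do not provide convincing evidence of a nonzero slope.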